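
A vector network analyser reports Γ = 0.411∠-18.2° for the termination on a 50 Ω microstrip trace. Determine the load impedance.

Z_L ≈ 107 − j33.1 Ω

Z_L = Z_0·(1 + Γ)/(1 − Γ) = 50·(1.39 − j0.128)/(0.61 + j0.128)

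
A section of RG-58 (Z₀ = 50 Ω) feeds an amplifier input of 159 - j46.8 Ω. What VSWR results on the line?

VSWR ≈ 3.48

Γ = (Z_L − Z_0)/(Z_L + Z_0) = (109 − j46.8)/(209 − j46.8)
|Γ| = 119/214 = 0.554
VSWR = (1 + |Γ|)/(1 − |Γ|) = 1.55/0.446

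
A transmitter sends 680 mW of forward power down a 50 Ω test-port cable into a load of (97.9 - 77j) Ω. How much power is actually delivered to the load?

|Γ| = |(47.9 − j77)/(147.9 − j77)| = 0.544
|Γ|² = 0.296
P_refl = |Γ|²·P_inc = 201 mW, P_del = (1 − |Γ|²)·P_inc = 479 mW

P_delivered ≈ 479 mW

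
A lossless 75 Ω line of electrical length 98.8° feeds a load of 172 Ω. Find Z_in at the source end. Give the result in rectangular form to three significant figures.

tan(βl) = tan(98.8°) = -6.46
Z_in = Z_0·(Z_L + jZ_0·tanβl)/(Z_0 + jZ_L·tanβl)
     = 75·(172 − j484)/(75 − j1110)

Z_in ≈ 33.3 + j9.36 Ω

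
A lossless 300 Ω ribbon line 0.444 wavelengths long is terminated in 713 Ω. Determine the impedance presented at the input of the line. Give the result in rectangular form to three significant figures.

βl = 2π × 0.444 = 160°
tan(βl) = tan(160°) = -0.367
Z_in = Z_0·(Z_L + jZ_0·tanβl)/(Z_0 + jZ_L·tanβl)
     = 300·(713 − j110)/(300 − j262)

Z_in ≈ 459 + j291 Ω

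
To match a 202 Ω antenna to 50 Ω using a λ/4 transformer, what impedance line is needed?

Z_qwt ≈ 100 Ω

Z_qwt = √(Z_0·R_L) = √(50 × 202) = √10100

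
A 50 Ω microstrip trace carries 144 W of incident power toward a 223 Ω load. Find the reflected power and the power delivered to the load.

P_reflected ≈ 57.8 W; P_delivered ≈ 86.2 W

Γ = (223 − 50)/(223 + 50) = 0.634
|Γ|² = 0.402
P_refl = |Γ|²·P_inc = 57.8 W, P_del = (1 − |Γ|²)·P_inc = 86.2 W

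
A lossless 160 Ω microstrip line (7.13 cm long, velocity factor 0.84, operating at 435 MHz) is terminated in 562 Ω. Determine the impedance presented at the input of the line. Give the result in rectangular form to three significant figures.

λ = v/f = 0.84·c / 435 MHz = 0.579 m
βl = 2π·l/λ = 2π × 0.123 = 44.3°
tan(βl) = tan(44.3°) = 0.976
Z_in = Z_0·(Z_L + jZ_0·tanβl)/(Z_0 + jZ_L·tanβl)
     = 160·(562 + j156)/(160 + j549)

Z_in ≈ 86 − j139 Ω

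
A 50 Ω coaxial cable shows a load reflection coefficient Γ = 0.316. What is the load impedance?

Z_L = Z_0·(1 + Γ)/(1 − Γ) = 50·(1.32)/(0.684)

Z_L ≈ 96.2 Ω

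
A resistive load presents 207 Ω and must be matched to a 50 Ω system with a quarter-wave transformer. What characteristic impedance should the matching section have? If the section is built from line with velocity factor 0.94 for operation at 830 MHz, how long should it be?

Z_qwt = √(Z_0·R_L) = √(50 × 207) = √10350
λ = 0.94·c/f = 0.34 m, so l = λ/4 = 0.0849 m

Z_qwt ≈ 102 Ω; length ≈ 8.49 cm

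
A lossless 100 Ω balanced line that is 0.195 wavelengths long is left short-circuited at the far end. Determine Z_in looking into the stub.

βl = 2π × 0.195 = 70.2°
tan(βl) = 2.78
For a short-circuited stub, Z_in = jZ_0·tan(βl)

Z_in ≈ +j278 Ω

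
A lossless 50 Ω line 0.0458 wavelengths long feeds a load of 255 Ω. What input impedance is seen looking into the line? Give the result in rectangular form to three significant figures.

Z_in ≈ 84.6 − j113 Ω

βl = 2π × 0.0458 = 16.5°
tan(βl) = tan(16.5°) = 0.296
Z_in = Z_0·(Z_L + jZ_0·tanβl)/(Z_0 + jZ_L·tanβl)
     = 50·(255 + j14.8)/(50 + j75.5)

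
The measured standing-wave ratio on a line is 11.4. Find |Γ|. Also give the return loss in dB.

|Γ| ≈ 0.839; return loss ≈ 1.53 dB

|Γ| = (S − 1)/(S + 1) = (11.4 − 1)/(11.4 + 1) = 10.4/12.4
RL = −20·log₁₀|Γ| = −20·log₁₀(0.839)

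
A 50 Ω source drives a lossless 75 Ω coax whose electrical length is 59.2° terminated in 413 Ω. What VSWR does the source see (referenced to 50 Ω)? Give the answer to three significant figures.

VSWR ≈ 4.9

tan(βl) = 1.68
Z_in = Z_0·(Z_L + jZ_0·tanβl)/(Z_0 + jZ_L·tanβl) = 18.2 − j42.7 Ω
Γ_s = (Z_in − Z_s)/(Z_in + Z_s) = (-31.8 − j42.7)/(68.2 − j42.7), |Γ_s| = 0.661
VSWR = (1 + |Γ_s|)/(1 − |Γ_s|)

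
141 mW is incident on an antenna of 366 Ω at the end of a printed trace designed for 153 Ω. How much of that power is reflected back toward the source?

Γ = (366 − 153)/(366 + 153) = 0.41
|Γ|² = 0.168
P_refl = |Γ|²·P_inc = 23.7 mW, P_del = (1 − |Γ|²)·P_inc = 117 mW

P_reflected ≈ 23.7 mW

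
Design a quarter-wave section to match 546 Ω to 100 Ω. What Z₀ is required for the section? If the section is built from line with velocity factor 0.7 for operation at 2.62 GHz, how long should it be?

Z_qwt ≈ 234 Ω; length ≈ 2 cm

Z_qwt = √(Z_0·R_L) = √(100 × 546) = √54600
λ = 0.7·c/f = 0.0802 m, so l = λ/4 = 0.02 m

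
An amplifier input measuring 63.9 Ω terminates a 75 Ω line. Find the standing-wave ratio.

Γ = (63.9 − 75)/(63.9 + 75) = -0.0799
VSWR = (1 + 0.0799)/(1 − 0.0799)

VSWR ≈ 1.17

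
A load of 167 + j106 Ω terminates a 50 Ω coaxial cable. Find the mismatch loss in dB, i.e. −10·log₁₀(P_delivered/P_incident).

mismatch loss ≈ 2.42 dB

Γ = (117 + j106)/(217 + j106), |Γ| = 0.654
|Γ|² = 0.427, so P_del/P_inc = 1 − |Γ|² = 0.573
ML = −10·log₁₀(1 − |Γ|²)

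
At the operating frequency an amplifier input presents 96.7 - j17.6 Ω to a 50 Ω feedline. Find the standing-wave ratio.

VSWR ≈ 2.02

Γ = (Z_L − Z_0)/(Z_L + Z_0) = (46.7 − j17.6)/(146.7 − j17.6)
|Γ| = 49.9/148 = 0.338
VSWR = (1 + |Γ|)/(1 − |Γ|) = 1.34/0.662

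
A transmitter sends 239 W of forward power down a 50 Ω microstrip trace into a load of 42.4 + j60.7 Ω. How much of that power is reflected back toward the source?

|Γ| = |(-7.6 + j60.7)/(92.4 + j60.7)| = 0.553
|Γ|² = 0.306
P_refl = |Γ|²·P_inc = 73.2 W, P_del = (1 − |Γ|²)·P_inc = 166 W

P_reflected ≈ 73.2 W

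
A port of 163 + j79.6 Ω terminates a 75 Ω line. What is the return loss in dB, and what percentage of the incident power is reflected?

Γ = (88 + j79.6)/(238 + j79.6), |Γ| = 0.473
RL = −20·log₁₀(0.473) = 6.51 dB
P_refl/P_inc = |Γ|² = 0.224

RL ≈ 6.51 dB; 22.4% of incident power reflected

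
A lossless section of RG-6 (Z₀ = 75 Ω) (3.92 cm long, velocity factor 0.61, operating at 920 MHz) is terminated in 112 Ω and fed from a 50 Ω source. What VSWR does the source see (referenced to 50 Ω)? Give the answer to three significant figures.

λ = v/f = 0.61·c / 920 MHz = 0.199 m
βl = 2π·l/λ = 2π × 0.197 = 70.9°
tan(βl) = 2.9
Z_in = Z_0·(Z_L + jZ_0·tanβl)/(Z_0 + jZ_L·tanβl) = 53.4 − j13.6 Ω
Γ_s = (Z_in − Z_s)/(Z_in + Z_s) = (3.36 − j13.6)/(103 − j13.6), |Γ_s| = 0.134
VSWR = (1 + |Γ_s|)/(1 − |Γ_s|)

VSWR ≈ 1.31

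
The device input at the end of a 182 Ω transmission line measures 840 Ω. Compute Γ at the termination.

Γ = 0.644

Γ = (Z_L − Z_0)/(Z_L + Z_0) = (840 − 182)/(840 + 182) = 658/1022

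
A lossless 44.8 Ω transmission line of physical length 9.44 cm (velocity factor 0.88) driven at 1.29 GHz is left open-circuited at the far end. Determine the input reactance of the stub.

X_in ≈ 180 Ω (inductive)

λ = v/f = 0.88·c / 1.29 GHz = 0.205 m
βl = 2π·l/λ = 2π × 0.461 = 166°
tan(βl) = -0.248
For an open-circuited stub, Z_in = −jZ_0·cot(βl) = −jZ_0/tan(βl)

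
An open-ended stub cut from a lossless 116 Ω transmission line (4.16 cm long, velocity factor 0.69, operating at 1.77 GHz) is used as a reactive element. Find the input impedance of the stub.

Z_in ≈ +j90.8 Ω

λ = v/f = 0.69·c / 1.77 GHz = 0.117 m
βl = 2π·l/λ = 2π × 0.356 = 128°
tan(βl) = -1.28
For an open-ended stub, Z_in = −jZ_0·cot(βl) = −jZ_0/tan(βl)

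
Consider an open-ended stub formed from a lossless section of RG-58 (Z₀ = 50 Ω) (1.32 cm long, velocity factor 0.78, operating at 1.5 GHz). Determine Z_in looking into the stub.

Z_in ≈ −j85 Ω

λ = v/f = 0.78·c / 1.5 GHz = 0.156 m
βl = 2π·l/λ = 2π × 0.0846 = 30.5°
tan(βl) = 0.588
For an open-ended stub, Z_in = −jZ_0·cot(βl) = −jZ_0/tan(βl)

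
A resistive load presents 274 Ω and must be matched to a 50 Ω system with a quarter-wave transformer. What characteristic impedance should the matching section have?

Z_qwt ≈ 117 Ω

Z_qwt = √(Z_0·R_L) = √(50 × 274) = √13700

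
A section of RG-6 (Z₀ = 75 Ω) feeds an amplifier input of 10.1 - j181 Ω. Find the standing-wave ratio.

Γ = (Z_L − Z_0)/(Z_L + Z_0) = (-64.9 − j181)/(85.1 − j181)
|Γ| = 192/200 = 0.961
VSWR = (1 + |Γ|)/(1 − |Γ|) = 1.96/0.0386

VSWR ≈ 50.8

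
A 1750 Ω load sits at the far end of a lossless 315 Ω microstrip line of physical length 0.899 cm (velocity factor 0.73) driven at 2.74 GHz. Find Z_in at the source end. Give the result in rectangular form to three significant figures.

λ = v/f = 0.73·c / 2.74 GHz = 0.0799 m
βl = 2π·l/λ = 2π × 0.112 = 40.5°
tan(βl) = tan(40.5°) = 0.854
Z_in = Z_0·(Z_L + jZ_0·tanβl)/(Z_0 + jZ_L·tanβl)
     = 315·(1750 + j269)/(315 + j1490)

Z_in ≈ 129 − j342 Ω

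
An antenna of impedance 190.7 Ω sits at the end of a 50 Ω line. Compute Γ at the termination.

Γ = 0.585

Γ = (Z_L − Z_0)/(Z_L + Z_0) = (190.7 − 50)/(190.7 + 50) = 140.7/240.7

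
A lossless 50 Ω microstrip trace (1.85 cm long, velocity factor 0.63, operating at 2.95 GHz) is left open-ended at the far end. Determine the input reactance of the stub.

λ = v/f = 0.63·c / 2.95 GHz = 0.0641 m
βl = 2π·l/λ = 2π × 0.289 = 104°
tan(βl) = -4.03
For an open-ended stub, Z_in = −jZ_0·cot(βl) = −jZ_0/tan(βl)

X_in ≈ 12.4 Ω (inductive)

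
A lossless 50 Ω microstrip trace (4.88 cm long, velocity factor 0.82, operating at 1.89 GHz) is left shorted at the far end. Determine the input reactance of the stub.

λ = v/f = 0.82·c / 1.89 GHz = 0.13 m
βl = 2π·l/λ = 2π × 0.375 = 135°
tan(βl) = -1
For a shorted stub, Z_in = jZ_0·tan(βl)

X_in ≈ -50 Ω (capacitive)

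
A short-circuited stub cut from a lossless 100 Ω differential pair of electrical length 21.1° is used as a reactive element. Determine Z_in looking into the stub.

Z_in ≈ +j38.6 Ω

tan(βl) = 0.386
For a short-circuited stub, Z_in = jZ_0·tan(βl)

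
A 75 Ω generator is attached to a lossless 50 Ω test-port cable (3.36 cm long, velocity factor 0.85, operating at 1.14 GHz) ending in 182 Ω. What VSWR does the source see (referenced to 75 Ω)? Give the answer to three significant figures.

VSWR ≈ 4.45

λ = v/f = 0.85·c / 1.14 GHz = 0.224 m
βl = 2π·l/λ = 2π × 0.15 = 54.1°
tan(βl) = 1.38
Z_in = Z_0·(Z_L + jZ_0·tanβl)/(Z_0 + jZ_L·tanβl) = 20.1 − j32.2 Ω
Γ_s = (Z_in − Z_s)/(Z_in + Z_s) = (-54.9 − j32.2)/(95.1 − j32.2), |Γ_s| = 0.633
VSWR = (1 + |Γ_s|)/(1 − |Γ_s|)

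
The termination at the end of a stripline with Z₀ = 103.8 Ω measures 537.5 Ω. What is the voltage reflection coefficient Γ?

Γ = (Z_L − Z_0)/(Z_L + Z_0) = (537.5 − 103.8)/(537.5 + 103.8) = 433.7/641.3

Γ = 0.676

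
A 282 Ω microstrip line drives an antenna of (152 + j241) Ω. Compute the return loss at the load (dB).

RL ≈ 5.17 dB

Γ = (-130 + j241)/(434 + j241), |Γ| = 0.552
RL = −20·log₁₀|Γ| = −20·log₁₀(0.552)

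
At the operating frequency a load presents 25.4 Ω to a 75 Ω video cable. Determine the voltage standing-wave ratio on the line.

VSWR ≈ 2.95

Γ = (25.4 − 75)/(25.4 + 75) = -0.494
VSWR = (1 + 0.494)/(1 − 0.494)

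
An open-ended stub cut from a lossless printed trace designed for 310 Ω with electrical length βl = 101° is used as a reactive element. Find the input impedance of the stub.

tan(βl) = -5.14
For an open-ended stub, Z_in = −jZ_0·cot(βl) = −jZ_0/tan(βl)

Z_in ≈ +j60.3 Ω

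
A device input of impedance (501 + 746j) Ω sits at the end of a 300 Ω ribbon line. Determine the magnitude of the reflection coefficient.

|Γ| ≈ 0.706

Γ = (Z_L − Z_0)/(Z_L + Z_0) = (201 + j746)/(801 + j746)
|Γ| = 773/1090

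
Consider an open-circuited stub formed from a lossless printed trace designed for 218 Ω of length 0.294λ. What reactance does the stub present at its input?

βl = 2π × 0.294 = 106°
tan(βl) = -3.52
For an open-circuited stub, Z_in = −jZ_0·cot(βl) = −jZ_0/tan(βl)

X_in ≈ 61.9 Ω (inductive)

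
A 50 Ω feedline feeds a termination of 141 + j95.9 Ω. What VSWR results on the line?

Γ = (Z_L − Z_0)/(Z_L + Z_0) = (91 + j95.9)/(191 + j95.9)
|Γ| = 132/214 = 0.619
VSWR = (1 + |Γ|)/(1 − |Γ|) = 1.62/0.381

VSWR ≈ 4.24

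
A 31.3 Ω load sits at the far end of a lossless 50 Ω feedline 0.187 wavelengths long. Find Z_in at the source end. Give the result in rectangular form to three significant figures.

βl = 2π × 0.187 = 67.3°
tan(βl) = tan(67.3°) = 2.39
Z_in = Z_0·(Z_L + jZ_0·tanβl)/(Z_0 + jZ_L·tanβl)
     = 50·(31.3 + j120)/(50 + j74.9)

Z_in ≈ 64.9 + j22.4 Ω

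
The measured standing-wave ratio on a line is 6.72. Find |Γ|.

|Γ| = (S − 1)/(S + 1) = (6.72 − 1)/(6.72 + 1) = 5.72/7.72

|Γ| ≈ 0.741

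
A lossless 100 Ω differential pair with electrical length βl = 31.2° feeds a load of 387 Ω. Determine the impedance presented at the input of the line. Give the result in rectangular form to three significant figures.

tan(βl) = tan(31.2°) = 0.606
Z_in = Z_0·(Z_L + jZ_0·tanβl)/(Z_0 + jZ_L·tanβl)
     = 100·(387 + j60.6)/(100 + j234)

Z_in ≈ 81.5 − j130 Ω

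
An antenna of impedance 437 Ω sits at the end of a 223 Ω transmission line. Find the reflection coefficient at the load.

Γ = 0.324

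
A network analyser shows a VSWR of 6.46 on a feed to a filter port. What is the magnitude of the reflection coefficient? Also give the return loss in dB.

|Γ| ≈ 0.732; return loss ≈ 2.71 dB

|Γ| = (S − 1)/(S + 1) = (6.46 − 1)/(6.46 + 1) = 5.46/7.46
RL = −20·log₁₀|Γ| = −20·log₁₀(0.732)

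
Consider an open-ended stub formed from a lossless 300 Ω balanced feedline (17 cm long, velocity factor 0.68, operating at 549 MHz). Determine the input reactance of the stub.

X_in ≈ 1100 Ω (inductive)

λ = v/f = 0.68·c / 549 MHz = 0.372 m
βl = 2π·l/λ = 2π × 0.458 = 165°
tan(βl) = -0.274
For an open-ended stub, Z_in = −jZ_0·cot(βl) = −jZ_0/tan(βl)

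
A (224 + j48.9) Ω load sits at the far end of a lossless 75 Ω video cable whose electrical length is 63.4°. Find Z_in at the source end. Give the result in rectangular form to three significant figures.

Z_in ≈ 31.3 − j39.1 Ω

tan(βl) = tan(63.4°) = 2
Z_in = Z_0·(Z_L + jZ_0·tanβl)/(Z_0 + jZ_L·tanβl)
     = 75·(224 + j199)/(-22.7 + j447)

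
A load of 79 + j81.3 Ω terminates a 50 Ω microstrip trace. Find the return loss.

RL ≈ 4.94 dB

Γ = (29 + j81.3)/(129 + j81.3), |Γ| = 0.566
RL = −20·log₁₀|Γ| = −20·log₁₀(0.566)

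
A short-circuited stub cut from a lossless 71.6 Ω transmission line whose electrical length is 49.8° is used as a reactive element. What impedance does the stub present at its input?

Z_in ≈ +j84.7 Ω

tan(βl) = 1.18
For a short-circuited stub, Z_in = jZ_0·tan(βl)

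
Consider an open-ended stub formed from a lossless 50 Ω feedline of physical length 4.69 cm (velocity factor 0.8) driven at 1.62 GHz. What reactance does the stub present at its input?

X_in ≈ 22.2 Ω (inductive)

λ = v/f = 0.8·c / 1.62 GHz = 0.148 m
βl = 2π·l/λ = 2π × 0.317 = 114°
tan(βl) = -2.25
For an open-ended stub, Z_in = −jZ_0·cot(βl) = −jZ_0/tan(βl)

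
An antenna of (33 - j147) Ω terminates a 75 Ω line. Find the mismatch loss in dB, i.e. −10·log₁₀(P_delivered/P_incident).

Γ = (-42 − j147)/(108 − j147), |Γ| = 0.838
|Γ|² = 0.702, so P_del/P_inc = 1 − |Γ|² = 0.298
ML = −10·log₁₀(1 − |Γ|²)

mismatch loss ≈ 5.26 dB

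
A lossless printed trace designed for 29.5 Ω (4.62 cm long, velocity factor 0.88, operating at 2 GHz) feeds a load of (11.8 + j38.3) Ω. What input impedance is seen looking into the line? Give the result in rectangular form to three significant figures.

Z_in ≈ 4.23 + j0.00959 Ω

λ = v/f = 0.88·c / 2 GHz = 0.132 m
βl = 2π·l/λ = 2π × 0.35 = 126°
tan(βl) = tan(126°) = -1.38
Z_in = Z_0·(Z_L + jZ_0·tanβl)/(Z_0 + jZ_L·tanβl)
     = 29.5·(11.8 − j2.3)/(82.2 − j16.2)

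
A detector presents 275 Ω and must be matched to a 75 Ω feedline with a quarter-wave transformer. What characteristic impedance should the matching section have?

Z_qwt = √(Z_0·R_L) = √(75 × 275) = √20620

Z_qwt ≈ 144 Ω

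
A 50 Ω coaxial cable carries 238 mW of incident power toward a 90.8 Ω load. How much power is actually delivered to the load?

P_delivered ≈ 218 mW

Γ = (90.8 − 50)/(90.8 + 50) = 0.29
|Γ|² = 0.084
P_refl = |Γ|²·P_inc = 20 mW, P_del = (1 − |Γ|²)·P_inc = 218 mW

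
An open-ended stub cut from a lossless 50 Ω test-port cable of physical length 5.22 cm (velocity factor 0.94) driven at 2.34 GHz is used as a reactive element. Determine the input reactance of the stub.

λ = v/f = 0.94·c / 2.34 GHz = 0.121 m
βl = 2π·l/λ = 2π × 0.433 = 156°
tan(βl) = -0.447
For an open-ended stub, Z_in = −jZ_0·cot(βl) = −jZ_0/tan(βl)

X_in ≈ 112 Ω (inductive)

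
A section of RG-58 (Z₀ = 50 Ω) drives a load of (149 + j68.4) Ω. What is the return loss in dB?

RL ≈ 4.85 dB

Γ = (99 + j68.4)/(199 + j68.4), |Γ| = 0.572
RL = −20·log₁₀|Γ| = −20·log₁₀(0.572)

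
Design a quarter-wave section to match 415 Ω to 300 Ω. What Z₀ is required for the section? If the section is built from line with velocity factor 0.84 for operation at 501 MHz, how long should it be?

Z_qwt ≈ 353 Ω; length ≈ 12.6 cm

Z_qwt = √(Z_0·R_L) = √(300 × 415) = √124500
λ = 0.84·c/f = 0.503 m, so l = λ/4 = 0.126 m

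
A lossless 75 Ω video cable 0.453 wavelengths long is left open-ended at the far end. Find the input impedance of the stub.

βl = 2π × 0.453 = 163°
tan(βl) = -0.304
For an open-ended stub, Z_in = −jZ_0·cot(βl) = −jZ_0/tan(βl)

Z_in ≈ +j247 Ω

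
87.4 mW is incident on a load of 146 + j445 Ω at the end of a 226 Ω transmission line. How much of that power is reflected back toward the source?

P_reflected ≈ 53.1 mW

|Γ| = |(-80 + j445)/(372 + j445)| = 0.78
|Γ|² = 0.608
P_refl = |Γ|²·P_inc = 53.1 mW, P_del = (1 − |Γ|²)·P_inc = 34.3 mW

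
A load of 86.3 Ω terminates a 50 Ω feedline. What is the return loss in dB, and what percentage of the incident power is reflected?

Γ = (86.3 − 50)/(86.3 + 50) = 0.266
RL = −20·log₁₀(0.266) = 11.5 dB
P_refl/P_inc = |Γ|² = 0.0709

RL ≈ 11.5 dB; 7.09% of incident power reflected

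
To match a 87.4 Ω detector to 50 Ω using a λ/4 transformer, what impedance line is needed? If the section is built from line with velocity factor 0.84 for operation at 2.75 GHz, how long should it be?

Z_qwt ≈ 66.1 Ω; length ≈ 2.29 cm

Z_qwt = √(Z_0·R_L) = √(50 × 87.4) = √4370
λ = 0.84·c/f = 0.0916 m, so l = λ/4 = 0.0229 m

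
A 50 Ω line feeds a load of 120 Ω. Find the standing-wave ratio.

VSWR ≈ 2.4

For a purely resistive load, VSWR = R_L/Z_0 or Z_0/R_L (whichever > 1) = 120/50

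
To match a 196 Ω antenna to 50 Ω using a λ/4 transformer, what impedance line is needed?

Z_qwt ≈ 99 Ω

Z_qwt = √(Z_0·R_L) = √(50 × 196) = √9800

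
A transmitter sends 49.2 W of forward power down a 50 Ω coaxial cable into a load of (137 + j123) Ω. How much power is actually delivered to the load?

|Γ| = |(87 + j123)/(187 + j123)| = 0.673
|Γ|² = 0.453
P_refl = |Γ|²·P_inc = 22.3 W, P_del = (1 − |Γ|²)·P_inc = 26.9 W

P_delivered ≈ 26.9 W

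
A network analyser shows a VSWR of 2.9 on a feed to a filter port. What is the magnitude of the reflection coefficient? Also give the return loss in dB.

|Γ| = (S − 1)/(S + 1) = (2.9 − 1)/(2.9 + 1) = 1.9/3.9
RL = −20·log₁₀|Γ| = −20·log₁₀(0.487)

|Γ| ≈ 0.487; return loss ≈ 6.25 dB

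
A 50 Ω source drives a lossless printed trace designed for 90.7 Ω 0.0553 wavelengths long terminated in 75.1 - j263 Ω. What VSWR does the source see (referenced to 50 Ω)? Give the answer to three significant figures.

βl = 2π × 0.0553 = 19.9°
tan(βl) = 0.362
Z_in = Z_0·(Z_L + jZ_0·tanβl)/(Z_0 + jZ_L·tanβl) = 19.8 − j115 Ω
Γ_s = (Z_in − Z_s)/(Z_in + Z_s) = (-30.2 − j115)/(69.8 − j115), |Γ_s| = 0.884
VSWR = (1 + |Γ_s|)/(1 − |Γ_s|)

VSWR ≈ 16.3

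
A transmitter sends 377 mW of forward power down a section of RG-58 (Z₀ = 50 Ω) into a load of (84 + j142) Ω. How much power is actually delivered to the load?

|Γ| = |(34 + j142)/(134 + j142)| = 0.748
|Γ|² = 0.559
P_refl = |Γ|²·P_inc = 211 mW, P_del = (1 − |Γ|²)·P_inc = 166 mW

P_delivered ≈ 166 mW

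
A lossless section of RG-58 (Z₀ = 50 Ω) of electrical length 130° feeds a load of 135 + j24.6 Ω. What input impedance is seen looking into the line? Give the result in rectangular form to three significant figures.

tan(βl) = tan(130°) = -1.19
Z_in = Z_0·(Z_L + jZ_0·tanβl)/(Z_0 + jZ_L·tanβl)
     = 50·(135 − j35)/(79.3 − j161)

Z_in ≈ 25.4 + j29.4 Ω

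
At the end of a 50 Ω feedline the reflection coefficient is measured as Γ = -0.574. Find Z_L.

Z_L ≈ 13.5 Ω

Z_L = Z_0·(1 + Γ)/(1 − Γ) = 50·(0.426)/(1.57)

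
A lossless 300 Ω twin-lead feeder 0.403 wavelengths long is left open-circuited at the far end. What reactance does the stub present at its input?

βl = 2π × 0.403 = 145°
tan(βl) = -0.698
For an open-circuited stub, Z_in = −jZ_0·cot(βl) = −jZ_0/tan(βl)

X_in ≈ 430 Ω (inductive)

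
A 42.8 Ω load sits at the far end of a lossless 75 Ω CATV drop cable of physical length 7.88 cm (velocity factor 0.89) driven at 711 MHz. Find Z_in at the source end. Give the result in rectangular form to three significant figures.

λ = v/f = 0.89·c / 711 MHz = 0.376 m
βl = 2π·l/λ = 2π × 0.21 = 75.5°
tan(βl) = tan(75.5°) = 3.88
Z_in = Z_0·(Z_L + jZ_0·tanβl)/(Z_0 + jZ_L·tanβl)
     = 75·(42.8 + j291)/(75 + j166)

Z_in ≈ 116 + j33.3 Ω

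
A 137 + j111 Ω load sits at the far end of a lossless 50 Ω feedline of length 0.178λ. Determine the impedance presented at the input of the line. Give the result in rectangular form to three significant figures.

βl = 2π × 0.178 = 64.1°
tan(βl) = tan(64.1°) = 2.06
Z_in = Z_0·(Z_L + jZ_0·tanβl)/(Z_0 + jZ_L·tanβl)
     = 50·(137 + j214)/(-178 + j282)

Z_in ≈ 16.1 − j34.5 Ω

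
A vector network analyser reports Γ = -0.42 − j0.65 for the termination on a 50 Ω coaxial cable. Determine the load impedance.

Z_L = Z_0·(1 + Γ)/(1 − Γ) = 50·(0.58 − j0.65)/(1.42 + j0.65)

Z_L ≈ 8.22 − j26.7 Ω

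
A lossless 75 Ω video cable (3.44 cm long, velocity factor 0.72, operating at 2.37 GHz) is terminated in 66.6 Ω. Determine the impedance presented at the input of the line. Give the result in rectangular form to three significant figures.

Z_in ≈ 74.2 − j8.83 Ω

λ = v/f = 0.72·c / 2.37 GHz = 0.0911 m
βl = 2π·l/λ = 2π × 0.377 = 136°
tan(βl) = tan(136°) = -0.97
Z_in = Z_0·(Z_L + jZ_0·tanβl)/(Z_0 + jZ_L·tanβl)
     = 75·(66.6 − j72.7)/(75 − j64.6)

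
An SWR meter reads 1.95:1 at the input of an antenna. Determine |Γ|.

|Γ| ≈ 0.322

|Γ| = (S − 1)/(S + 1) = (1.95 − 1)/(1.95 + 1) = 0.95/2.95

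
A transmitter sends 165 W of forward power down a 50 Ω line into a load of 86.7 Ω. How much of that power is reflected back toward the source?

P_reflected ≈ 11.9 W

Γ = (86.7 − 50)/(86.7 + 50) = 0.268
|Γ|² = 0.0721
P_refl = |Γ|²·P_inc = 11.9 W, P_del = (1 − |Γ|²)·P_inc = 153 W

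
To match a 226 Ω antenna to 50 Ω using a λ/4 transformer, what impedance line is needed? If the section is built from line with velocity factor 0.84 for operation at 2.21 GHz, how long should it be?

Z_qwt = √(Z_0·R_L) = √(50 × 226) = √11300
λ = 0.84·c/f = 0.114 m, so l = λ/4 = 0.0285 m

Z_qwt ≈ 106 Ω; length ≈ 2.85 cm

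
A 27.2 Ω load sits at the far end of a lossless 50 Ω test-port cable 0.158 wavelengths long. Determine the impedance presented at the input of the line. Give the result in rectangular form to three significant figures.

βl = 2π × 0.158 = 56.9°
tan(βl) = tan(56.9°) = 1.53
Z_in = Z_0·(Z_L + jZ_0·tanβl)/(Z_0 + jZ_L·tanβl)
     = 50·(27.2 + j76.6)/(50 + j41.7)

Z_in ≈ 53.7 + j31.8 Ω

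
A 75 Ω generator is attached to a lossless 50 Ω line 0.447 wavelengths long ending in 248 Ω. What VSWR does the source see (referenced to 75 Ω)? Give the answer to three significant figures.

βl = 2π × 0.447 = 161°
tan(βl) = -0.346
Z_in = Z_0·(Z_L + jZ_0·tanβl)/(Z_0 + jZ_L·tanβl) = 70.4 + j104 Ω
Γ_s = (Z_in − Z_s)/(Z_in + Z_s) = (-4.58 + j104)/(145 + j104), |Γ_s| = 0.58
VSWR = (1 + |Γ_s|)/(1 − |Γ_s|)

VSWR ≈ 3.77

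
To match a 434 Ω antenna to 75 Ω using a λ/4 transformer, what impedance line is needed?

Z_qwt = √(Z_0·R_L) = √(75 × 434) = √32550

Z_qwt ≈ 180 Ω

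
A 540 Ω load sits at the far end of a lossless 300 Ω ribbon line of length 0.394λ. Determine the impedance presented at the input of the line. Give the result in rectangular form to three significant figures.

Z_in ≈ 291 + j176 Ω

βl = 2π × 0.394 = 142°
tan(βl) = tan(142°) = -0.786
Z_in = Z_0·(Z_L + jZ_0·tanβl)/(Z_0 + jZ_L·tanβl)
     = 300·(540 − j236)/(300 − j424)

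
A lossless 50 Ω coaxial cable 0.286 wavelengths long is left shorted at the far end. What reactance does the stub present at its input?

X_in ≈ -217 Ω (capacitive)

βl = 2π × 0.286 = 103°
tan(βl) = -4.35
For a shorted stub, Z_in = jZ_0·tan(βl)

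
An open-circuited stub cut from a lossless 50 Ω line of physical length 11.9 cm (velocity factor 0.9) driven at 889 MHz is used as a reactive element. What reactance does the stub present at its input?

X_in ≈ 61.9 Ω (inductive)

λ = v/f = 0.9·c / 889 MHz = 0.304 m
βl = 2π·l/λ = 2π × 0.392 = 141°
tan(βl) = -0.808
For an open-circuited stub, Z_in = −jZ_0·cot(βl) = −jZ_0/tan(βl)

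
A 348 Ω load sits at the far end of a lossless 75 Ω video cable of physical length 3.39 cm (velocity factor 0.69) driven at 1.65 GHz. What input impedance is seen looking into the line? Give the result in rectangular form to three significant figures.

Z_in ≈ 16.4 + j9.13 Ω

λ = v/f = 0.69·c / 1.65 GHz = 0.125 m
βl = 2π·l/λ = 2π × 0.27 = 97.3°
tan(βl) = tan(97.3°) = -7.83
Z_in = Z_0·(Z_L + jZ_0·tanβl)/(Z_0 + jZ_L·tanβl)
     = 75·(348 − j587)/(75 − j2720)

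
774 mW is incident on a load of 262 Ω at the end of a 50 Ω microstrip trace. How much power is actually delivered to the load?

Γ = (262 − 50)/(262 + 50) = 0.679
|Γ|² = 0.462
P_refl = |Γ|²·P_inc = 357 mW, P_del = (1 − |Γ|²)·P_inc = 417 mW

P_delivered ≈ 417 mW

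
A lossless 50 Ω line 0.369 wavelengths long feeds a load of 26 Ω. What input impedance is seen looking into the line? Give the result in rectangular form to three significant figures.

Z_in ≈ 42.8 − j29.9 Ω

βl = 2π × 0.369 = 133°
tan(βl) = tan(133°) = -1.08
Z_in = Z_0·(Z_L + jZ_0·tanβl)/(Z_0 + jZ_L·tanβl)
     = 50·(26 − j53.9)/(50 − j28)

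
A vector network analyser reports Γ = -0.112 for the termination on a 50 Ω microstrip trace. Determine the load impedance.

Z_L ≈ 39.9 Ω

Z_L = Z_0·(1 + Γ)/(1 − Γ) = 50·(0.888)/(1.11)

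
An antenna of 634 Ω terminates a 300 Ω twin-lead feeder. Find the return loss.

Γ = (634 − 300)/(634 + 300) = 0.358
RL = −20·log₁₀|Γ| = −20·log₁₀(0.358)

RL ≈ 8.93 dB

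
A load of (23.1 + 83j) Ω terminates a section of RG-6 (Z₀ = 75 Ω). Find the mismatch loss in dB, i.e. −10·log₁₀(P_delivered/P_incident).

Γ = (-51.9 + j83)/(98.1 + j83), |Γ| = 0.762
|Γ|² = 0.58, so P_del/P_inc = 1 − |Γ|² = 0.42
ML = −10·log₁₀(1 − |Γ|²)

mismatch loss ≈ 3.77 dB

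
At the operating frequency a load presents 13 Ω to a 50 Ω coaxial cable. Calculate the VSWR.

Γ = (13 − 50)/(13 + 50) = -0.587
VSWR = (1 + 0.587)/(1 − 0.587)

VSWR ≈ 3.85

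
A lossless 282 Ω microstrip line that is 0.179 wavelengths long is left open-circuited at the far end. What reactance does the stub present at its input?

βl = 2π × 0.179 = 64.4°
tan(βl) = 2.09
For an open-circuited stub, Z_in = −jZ_0·cot(βl) = −jZ_0/tan(βl)

X_in ≈ -135 Ω (capacitive)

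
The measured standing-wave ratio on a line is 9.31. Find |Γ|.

|Γ| = (S − 1)/(S + 1) = (9.31 − 1)/(9.31 + 1) = 8.31/10.3

|Γ| ≈ 0.806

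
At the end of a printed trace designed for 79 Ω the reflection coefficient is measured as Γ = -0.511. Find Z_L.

Z_L = Z_0·(1 + Γ)/(1 − Γ) = 79·(0.489)/(1.51)

Z_L ≈ 25.6 Ω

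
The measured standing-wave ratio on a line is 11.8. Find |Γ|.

|Γ| ≈ 0.844

|Γ| = (S − 1)/(S + 1) = (11.8 − 1)/(11.8 + 1) = 10.8/12.8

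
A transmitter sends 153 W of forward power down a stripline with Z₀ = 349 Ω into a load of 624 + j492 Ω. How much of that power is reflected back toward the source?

P_reflected ≈ 40.9 W

|Γ| = |(275 + j492)/(973 + j492)| = 0.517
|Γ|² = 0.267
P_refl = |Γ|²·P_inc = 40.9 W, P_del = (1 − |Γ|²)·P_inc = 112 W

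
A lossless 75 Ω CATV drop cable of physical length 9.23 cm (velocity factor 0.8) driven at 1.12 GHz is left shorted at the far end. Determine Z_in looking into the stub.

Z_in ≈ −j34.9 Ω

λ = v/f = 0.8·c / 1.12 GHz = 0.214 m
βl = 2π·l/λ = 2π × 0.431 = 155°
tan(βl) = -0.465
For a shorted stub, Z_in = jZ_0·tan(βl)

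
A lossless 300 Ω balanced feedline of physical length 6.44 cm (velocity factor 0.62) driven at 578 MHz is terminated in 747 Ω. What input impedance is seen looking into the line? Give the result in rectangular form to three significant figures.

λ = v/f = 0.62·c / 578 MHz = 0.322 m
βl = 2π·l/λ = 2π × 0.2 = 72°
tan(βl) = tan(72°) = 3.09
Z_in = Z_0·(Z_L + jZ_0·tanβl)/(Z_0 + jZ_L·tanβl)
     = 300·(747 + j926)/(300 + j2310)

Z_in ≈ 131 − j80.2 Ω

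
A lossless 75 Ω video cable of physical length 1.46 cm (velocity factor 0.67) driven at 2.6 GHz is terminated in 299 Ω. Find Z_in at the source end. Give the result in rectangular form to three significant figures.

Z_in ≈ 21.7 − j28.1 Ω

λ = v/f = 0.67·c / 2.6 GHz = 0.0773 m
βl = 2π·l/λ = 2π × 0.189 = 68°
tan(βl) = tan(68°) = 2.47
Z_in = Z_0·(Z_L + jZ_0·tanβl)/(Z_0 + jZ_L·tanβl)
     = 75·(299 + j186)/(75 + j740)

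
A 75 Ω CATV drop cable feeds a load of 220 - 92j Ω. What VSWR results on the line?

Γ = (Z_L − Z_0)/(Z_L + Z_0) = (145 − j92)/(295 − j92)
|Γ| = 172/309 = 0.556
VSWR = (1 + |Γ|)/(1 − |Γ|) = 1.56/0.444

VSWR ≈ 3.5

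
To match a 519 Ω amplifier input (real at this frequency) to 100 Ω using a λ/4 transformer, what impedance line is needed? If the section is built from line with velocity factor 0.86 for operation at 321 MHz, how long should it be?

Z_qwt ≈ 228 Ω; length ≈ 20.1 cm

Z_qwt = √(Z_0·R_L) = √(100 × 519) = √51900
λ = 0.86·c/f = 0.804 m, so l = λ/4 = 0.201 m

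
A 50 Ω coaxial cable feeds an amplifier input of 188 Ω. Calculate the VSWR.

For a purely resistive load, VSWR = R_L/Z_0 or Z_0/R_L (whichever > 1) = 188/50

VSWR ≈ 3.76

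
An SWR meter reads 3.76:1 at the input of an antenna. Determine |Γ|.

|Γ| = (S − 1)/(S + 1) = (3.76 − 1)/(3.76 + 1) = 2.76/4.76

|Γ| ≈ 0.58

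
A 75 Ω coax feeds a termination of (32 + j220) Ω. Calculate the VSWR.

VSWR ≈ 22.9

Γ = (Z_L − Z_0)/(Z_L + Z_0) = (-43 + j220)/(107 + j220)
|Γ| = 224/245 = 0.916
VSWR = (1 + |Γ|)/(1 − |Γ|) = 1.92/0.0837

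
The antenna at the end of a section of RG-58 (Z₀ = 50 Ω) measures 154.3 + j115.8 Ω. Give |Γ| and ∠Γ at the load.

Γ ≈ 0.664 ∠ 18.4°

Γ = (Z_L − Z_0)/(Z_L + Z_0) = (104.3 + j115.8)/(204.3 + j115.8)
|Γ| = 156/235 = 0.664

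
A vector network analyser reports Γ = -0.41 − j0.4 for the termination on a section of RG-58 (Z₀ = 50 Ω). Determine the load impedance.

Z_L ≈ 15.6 − j18.6 Ω

Z_L = Z_0·(1 + Γ)/(1 − Γ) = 50·(0.59 − j0.4)/(1.41 + j0.4)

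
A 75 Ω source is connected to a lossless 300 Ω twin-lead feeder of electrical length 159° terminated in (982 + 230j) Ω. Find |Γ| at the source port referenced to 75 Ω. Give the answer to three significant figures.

|Γ| ≈ 0.843

tan(βl) = -0.384
Z_in = Z_0·(Z_L + jZ_0·tanβl)/(Z_0 + jZ_L·tanβl) = 346 + j425 Ω
Γ_s = (Z_in − Z_s)/(Z_in + Z_s) = (271 + j425)/(421 + j425), |Γ_s| = 0.843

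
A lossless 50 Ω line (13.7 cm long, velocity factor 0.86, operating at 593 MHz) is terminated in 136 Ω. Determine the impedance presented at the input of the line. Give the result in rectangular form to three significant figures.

λ = v/f = 0.86·c / 593 MHz = 0.435 m
βl = 2π·l/λ = 2π × 0.315 = 113°
tan(βl) = tan(113°) = -2.32
Z_in = Z_0·(Z_L + jZ_0·tanβl)/(Z_0 + jZ_L·tanβl)
     = 50·(136 − j116)/(50 − j315)

Z_in ≈ 21.3 + j18.2 Ω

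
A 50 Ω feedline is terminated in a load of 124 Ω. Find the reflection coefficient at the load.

Γ = (Z_L − Z_0)/(Z_L + Z_0) = (124 − 50)/(124 + 50) = 74/174

Γ = 0.425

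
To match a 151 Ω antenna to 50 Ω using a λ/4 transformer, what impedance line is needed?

Z_qwt = √(Z_0·R_L) = √(50 × 151) = √7550

Z_qwt ≈ 86.9 Ω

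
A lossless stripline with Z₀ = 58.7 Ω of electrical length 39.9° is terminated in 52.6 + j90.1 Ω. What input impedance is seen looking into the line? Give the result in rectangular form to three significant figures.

tan(βl) = tan(39.9°) = 0.836
Z_in = Z_0·(Z_L + jZ_0·tanβl)/(Z_0 + jZ_L·tanβl)
     = 58.7·(52.6 + j139)/(-16.6 + j44)

Z_in ≈ 139 − j123 Ω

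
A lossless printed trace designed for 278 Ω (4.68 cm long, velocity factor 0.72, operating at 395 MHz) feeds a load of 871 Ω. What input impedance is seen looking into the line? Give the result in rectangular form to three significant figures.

λ = v/f = 0.72·c / 395 MHz = 0.547 m
βl = 2π·l/λ = 2π × 0.0856 = 30.8°
tan(βl) = tan(30.8°) = 0.596
Z_in = Z_0·(Z_L + jZ_0·tanβl)/(Z_0 + jZ_L·tanβl)
     = 278·(871 + j166)/(278 + j519)

Z_in ≈ 263 − j325 Ω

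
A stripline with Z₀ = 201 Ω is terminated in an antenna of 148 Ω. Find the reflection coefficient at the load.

Γ = (Z_L − Z_0)/(Z_L + Z_0) = (148 − 201)/(148 + 201) = -53/349

Γ = -0.152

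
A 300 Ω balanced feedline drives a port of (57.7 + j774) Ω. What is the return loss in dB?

Γ = (-242.3 + j774)/(357.7 + j774), |Γ| = 0.951
RL = −20·log₁₀|Γ| = −20·log₁₀(0.951)

RL ≈ 0.435 dB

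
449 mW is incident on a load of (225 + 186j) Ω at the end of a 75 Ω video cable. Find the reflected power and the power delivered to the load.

P_reflected ≈ 206 mW; P_delivered ≈ 243 mW

|Γ| = |(150 + j186)/(300 + j186)| = 0.677
|Γ|² = 0.458
P_refl = |Γ|²·P_inc = 206 mW, P_del = (1 − |Γ|²)·P_inc = 243 mW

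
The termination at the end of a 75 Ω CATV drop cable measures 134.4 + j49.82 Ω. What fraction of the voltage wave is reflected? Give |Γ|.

Γ = (Z_L − Z_0)/(Z_L + Z_0) = (59.4 + j49.82)/(209.4 + j49.82)
|Γ| = 77.5/215

|Γ| ≈ 0.36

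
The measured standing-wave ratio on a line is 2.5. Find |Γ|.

|Γ| ≈ 0.429

|Γ| = (S − 1)/(S + 1) = (2.5 − 1)/(2.5 + 1) = 1.5/3.5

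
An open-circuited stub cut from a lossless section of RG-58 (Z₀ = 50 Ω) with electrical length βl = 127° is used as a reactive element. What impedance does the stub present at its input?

Z_in ≈ +j37.7 Ω

tan(βl) = -1.33
For an open-circuited stub, Z_in = −jZ_0·cot(βl) = −jZ_0/tan(βl)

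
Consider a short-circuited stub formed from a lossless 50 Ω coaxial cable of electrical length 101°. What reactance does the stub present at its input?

X_in ≈ -257 Ω (capacitive)

tan(βl) = -5.14
For a short-circuited stub, Z_in = jZ_0·tan(βl)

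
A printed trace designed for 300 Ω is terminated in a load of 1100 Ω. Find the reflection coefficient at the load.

Γ = (Z_L − Z_0)/(Z_L + Z_0) = (1100 − 300)/(1100 + 300) = 800/1400

Γ = 0.571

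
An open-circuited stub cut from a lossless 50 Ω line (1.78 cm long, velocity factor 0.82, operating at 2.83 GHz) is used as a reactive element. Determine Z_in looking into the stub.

λ = v/f = 0.82·c / 2.83 GHz = 0.0869 m
βl = 2π·l/λ = 2π × 0.205 = 73.7°
tan(βl) = 3.42
For an open-circuited stub, Z_in = −jZ_0·cot(βl) = −jZ_0/tan(βl)

Z_in ≈ −j14.6 Ω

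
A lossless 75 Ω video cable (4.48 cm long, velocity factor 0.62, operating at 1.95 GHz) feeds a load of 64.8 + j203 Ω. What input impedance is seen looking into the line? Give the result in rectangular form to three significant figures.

Z_in ≈ 28.7 + j127 Ω

λ = v/f = 0.62·c / 1.95 GHz = 0.0954 m
βl = 2π·l/λ = 2π × 0.47 = 169°
tan(βl) = tan(169°) = -0.193
Z_in = Z_0·(Z_L + jZ_0·tanβl)/(Z_0 + jZ_L·tanβl)
     = 75·(64.8 + j189)/(114 − j12.5)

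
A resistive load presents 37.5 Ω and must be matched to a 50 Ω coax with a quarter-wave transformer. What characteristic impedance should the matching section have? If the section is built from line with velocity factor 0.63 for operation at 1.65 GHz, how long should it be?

Z_qwt = √(Z_0·R_L) = √(50 × 37.5) = √1875
λ = 0.63·c/f = 0.115 m, so l = λ/4 = 0.0286 m

Z_qwt ≈ 43.3 Ω; length ≈ 2.86 cm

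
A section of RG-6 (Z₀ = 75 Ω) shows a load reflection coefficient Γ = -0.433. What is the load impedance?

Z_L = Z_0·(1 + Γ)/(1 − Γ) = 75·(0.567)/(1.43)

Z_L ≈ 29.7 Ω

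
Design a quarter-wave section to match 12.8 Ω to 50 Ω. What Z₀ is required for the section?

Z_qwt ≈ 25.3 Ω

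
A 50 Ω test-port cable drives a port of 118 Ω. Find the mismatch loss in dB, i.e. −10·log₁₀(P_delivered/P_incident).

mismatch loss ≈ 0.777 dB

Γ = (118 − 50)/(118 + 50) = 0.405
|Γ|² = 0.164, so P_del/P_inc = 1 − |Γ|² = 0.836
ML = −10·log₁₀(1 − |Γ|²)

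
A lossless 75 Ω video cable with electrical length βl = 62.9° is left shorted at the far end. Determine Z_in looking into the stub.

Z_in ≈ +j147 Ω

tan(βl) = 1.95
For a shorted stub, Z_in = jZ_0·tan(βl)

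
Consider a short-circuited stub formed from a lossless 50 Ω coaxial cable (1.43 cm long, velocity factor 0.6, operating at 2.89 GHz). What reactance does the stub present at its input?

X_in ≈ 388 Ω (inductive)

λ = v/f = 0.6·c / 2.89 GHz = 0.0623 m
βl = 2π·l/λ = 2π × 0.23 = 82.7°
tan(βl) = 7.76
For a short-circuited stub, Z_in = jZ_0·tan(βl)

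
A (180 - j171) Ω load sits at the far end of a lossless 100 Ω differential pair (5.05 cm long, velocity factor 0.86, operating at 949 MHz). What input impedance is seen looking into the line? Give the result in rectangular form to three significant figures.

Z_in ≈ 27.3 − j10.3 Ω

λ = v/f = 0.86·c / 949 MHz = 0.272 m
βl = 2π·l/λ = 2π × 0.186 = 66.9°
tan(βl) = tan(66.9°) = 2.34
Z_in = Z_0·(Z_L + jZ_0·tanβl)/(Z_0 + jZ_L·tanβl)
     = 100·(180 + j63.1)/(500 + j421)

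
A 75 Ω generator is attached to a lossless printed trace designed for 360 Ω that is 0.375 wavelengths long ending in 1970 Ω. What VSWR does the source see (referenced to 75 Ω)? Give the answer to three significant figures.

βl = 2π × 0.375 = 135°
tan(βl) = -1
Z_in = Z_0·(Z_L + jZ_0·tanβl)/(Z_0 + jZ_L·tanβl) = 127 + j337 Ω
Γ_s = (Z_in − Z_s)/(Z_in + Z_s) = (52.3 + j337)/(202 + j337), |Γ_s| = 0.867
VSWR = (1 + |Γ_s|)/(1 − |Γ_s|)

VSWR ≈ 14.1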